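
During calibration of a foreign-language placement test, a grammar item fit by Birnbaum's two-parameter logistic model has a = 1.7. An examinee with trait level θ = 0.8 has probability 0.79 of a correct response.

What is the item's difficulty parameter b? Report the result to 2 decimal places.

0.02

P(θ) = 1 / (1 + exp(−a(θ − b)))
logit(0.79) = ln(0.79/0.21) = 1.3249
b = θ − logit/(a) = 0.8 − 1.3249/1.7000 = 0.0206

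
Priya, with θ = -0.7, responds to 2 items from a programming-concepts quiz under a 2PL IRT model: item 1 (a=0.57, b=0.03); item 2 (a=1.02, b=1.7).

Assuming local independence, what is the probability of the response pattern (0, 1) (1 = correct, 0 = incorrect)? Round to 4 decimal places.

0.0480

P(θ) = 1 / (1 + exp(−a(θ − b)))
P_1 = 1/(1+e^{0.4161}) = 0.3975
P_2 = 1/(1+e^{2.4480}) = 0.0796
L = (1−P_1) × P_2 = 0.6025 × 0.0796 = 0.04795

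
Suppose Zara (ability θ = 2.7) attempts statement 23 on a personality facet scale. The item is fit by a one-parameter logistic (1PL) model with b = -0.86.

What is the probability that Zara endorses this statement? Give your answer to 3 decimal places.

0.972

P(θ) = 1 / (1 + exp(−(θ − b)))
Exponent: (2.7 − (-0.86)) = 3.5600
1/(1 + e^{-3.5600}) = 0.9723
P = 0.9723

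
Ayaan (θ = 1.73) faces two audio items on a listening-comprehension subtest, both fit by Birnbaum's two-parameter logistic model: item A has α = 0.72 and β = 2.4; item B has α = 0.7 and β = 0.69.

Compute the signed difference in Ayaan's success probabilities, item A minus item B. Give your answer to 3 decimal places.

P(θ) = 1 / (1 + exp(−α(θ − β)))
P_A = 0.3817
P_B = 0.6744
P_A − P_B = -0.2927

-0.293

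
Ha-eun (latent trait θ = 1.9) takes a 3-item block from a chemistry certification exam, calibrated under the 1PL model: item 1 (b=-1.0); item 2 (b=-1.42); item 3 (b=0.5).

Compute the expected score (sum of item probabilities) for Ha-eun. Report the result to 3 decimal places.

2.715

P(θ) = 1 / (1 + exp(−(θ − b)))
P_1 = 1/(1+e^{-2.9000}) = 0.9478
P_2 = 1/(1+e^{-3.3200}) = 0.9651
P_3 = 1/(1+e^{-1.4000}) = 0.8022
E[score] = 0.9478 + 0.9651 + 0.8022 = 2.7151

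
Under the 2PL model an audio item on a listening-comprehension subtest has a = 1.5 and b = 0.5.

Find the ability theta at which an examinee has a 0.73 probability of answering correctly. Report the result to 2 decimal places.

P(theta) = 1 / (1 + exp(−a(theta − b)))
logit = ln(0.7300/0.2700) = 0.9946
theta = b + logit/(a) = 0.5 + 0.9946/1.5000 = 1.1631

1.16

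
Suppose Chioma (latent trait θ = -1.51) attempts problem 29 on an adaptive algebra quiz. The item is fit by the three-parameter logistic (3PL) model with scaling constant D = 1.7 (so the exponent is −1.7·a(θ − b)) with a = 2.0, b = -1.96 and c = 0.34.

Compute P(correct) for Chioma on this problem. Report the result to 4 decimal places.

0.8825

P(θ) = c + (1 − c) · 1 / (1 + exp(−D·a(θ − b)))
Exponent: 1.7 × 2.0 × (-1.51 − (-1.96)) = 1.5300
1/(1 + e^{-1.5300}) = 0.8220
P = 0.34 + 0.66 × 0.8220 = 0.8825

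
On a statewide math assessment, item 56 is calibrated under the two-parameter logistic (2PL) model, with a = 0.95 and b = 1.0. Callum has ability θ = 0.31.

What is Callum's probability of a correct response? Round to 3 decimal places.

0.342

P(θ) = 1 / (1 + exp(−a(θ − b)))
Exponent: 0.95 × (0.31 − 1.0) = -0.6555
1/(1 + e^{0.6555}) = 0.3418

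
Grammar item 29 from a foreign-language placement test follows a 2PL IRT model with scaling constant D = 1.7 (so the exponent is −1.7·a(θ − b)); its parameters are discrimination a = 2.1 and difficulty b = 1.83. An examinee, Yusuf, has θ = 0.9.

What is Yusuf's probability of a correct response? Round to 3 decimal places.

0.035

P(θ) = 1 / (1 + exp(−D·a(θ − b)))
Exponent: 1.7 × 2.1 × (0.9 − 1.83) = -3.3201
1/(1 + e^{3.3201}) = 0.0349
P = 0.0349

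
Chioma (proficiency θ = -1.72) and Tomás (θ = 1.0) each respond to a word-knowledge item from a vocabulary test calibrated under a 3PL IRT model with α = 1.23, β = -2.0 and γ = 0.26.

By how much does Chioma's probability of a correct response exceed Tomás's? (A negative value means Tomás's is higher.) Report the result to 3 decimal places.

-0.289

P(θ) = γ + (1 − γ) · 1 / (1 + exp(−α(θ − β)))
P(Chioma) = 0.6931  [exponent 0.3444]
P(Tomás) = 0.9820  [exponent 3.6900]
Difference = 0.6931 − 0.9820 = -0.2889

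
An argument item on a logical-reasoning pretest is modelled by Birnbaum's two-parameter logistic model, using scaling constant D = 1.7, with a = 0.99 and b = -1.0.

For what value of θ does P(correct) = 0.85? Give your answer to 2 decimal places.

P(θ) = 1 / (1 + exp(−D·a(θ − b)))
logit = ln(0.8500/0.1500) = 1.7346
θ = b + logit/(1.7·a) = -1.0 + 1.7346/1.6830 = 0.0307

0.03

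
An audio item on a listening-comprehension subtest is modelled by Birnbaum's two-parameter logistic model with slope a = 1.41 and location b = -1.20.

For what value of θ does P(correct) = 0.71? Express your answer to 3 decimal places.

-0.565

P(θ) = 1 / (1 + exp(−a(θ − b)))
logit = ln(0.7100/0.2900) = 0.8954
θ = b + logit/(a) = -1.20 + 0.8954/1.4100 = -0.5650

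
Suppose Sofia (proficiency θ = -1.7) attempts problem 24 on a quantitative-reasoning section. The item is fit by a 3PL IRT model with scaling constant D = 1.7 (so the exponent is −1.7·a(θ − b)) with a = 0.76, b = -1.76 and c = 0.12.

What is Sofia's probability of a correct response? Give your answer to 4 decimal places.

P(θ) = c + (1 − c) · 1 / (1 + exp(−D·a(θ − b)))
Exponent: 1.7 × 0.76 × (-1.7 − (-1.76)) = 0.0775
1/(1 + e^{-0.0775}) = 0.5194
P = 0.12 + 0.88 × 0.5194 = 0.5770

0.5770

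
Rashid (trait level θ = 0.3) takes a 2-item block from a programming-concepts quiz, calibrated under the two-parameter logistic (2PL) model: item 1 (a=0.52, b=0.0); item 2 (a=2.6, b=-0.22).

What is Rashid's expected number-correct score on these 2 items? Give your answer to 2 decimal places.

P(θ) = 1 / (1 + exp(−a(θ − b)))
P_1 = 1/(1+e^{-0.1560}) = 0.5389
P_2 = 1/(1+e^{-1.3520}) = 0.7945
E[score] = 0.5389 + 0.7945 = 1.3334

1.33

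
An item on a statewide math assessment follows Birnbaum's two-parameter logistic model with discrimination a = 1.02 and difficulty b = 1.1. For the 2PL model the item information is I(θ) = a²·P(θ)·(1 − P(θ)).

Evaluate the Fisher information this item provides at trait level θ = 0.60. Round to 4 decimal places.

0.2439

P = 1/(1+e^{0.5100}) = 0.3752
P(1−P) = 0.3752 × 0.6248 = 0.2344
I = a² × P(1−P) = 1.02² × 0.2344 = 0.24389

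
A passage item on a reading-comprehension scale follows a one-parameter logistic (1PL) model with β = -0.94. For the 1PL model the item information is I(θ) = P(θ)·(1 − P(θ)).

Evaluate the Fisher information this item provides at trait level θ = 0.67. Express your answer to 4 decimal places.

P = 1/(1+e^{-1.6100}) = 0.8334
P(1−P) = 0.8334 × 0.1666 = 0.1388
I = P(1−P) = 0.13884

0.1388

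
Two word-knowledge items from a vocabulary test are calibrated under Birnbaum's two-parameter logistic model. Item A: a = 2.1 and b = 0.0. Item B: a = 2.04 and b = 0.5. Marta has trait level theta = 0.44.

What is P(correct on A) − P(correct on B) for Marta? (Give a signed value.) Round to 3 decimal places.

0.246

P(theta) = 1 / (1 + exp(−a(theta − b)))
P_A = 0.7159
P_B = 0.4694
P_A − P_B = 0.2464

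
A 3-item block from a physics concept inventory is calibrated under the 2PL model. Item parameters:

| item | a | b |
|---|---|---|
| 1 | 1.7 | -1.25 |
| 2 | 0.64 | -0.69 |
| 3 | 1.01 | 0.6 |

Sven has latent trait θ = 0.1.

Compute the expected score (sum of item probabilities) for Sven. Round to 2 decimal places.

P(θ) = 1 / (1 + exp(−a(θ − b)))
P_1 = 1/(1+e^{-2.2950}) = 0.9085
P_2 = 1/(1+e^{-0.5056}) = 0.6238
P_3 = 1/(1+e^{0.5050}) = 0.3764
E[score] = 0.9085 + 0.6238 + 0.3764 = 1.9086

1.91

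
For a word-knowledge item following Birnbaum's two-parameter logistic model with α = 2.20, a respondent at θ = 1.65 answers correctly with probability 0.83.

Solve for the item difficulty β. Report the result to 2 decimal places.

0.93

P(θ) = 1 / (1 + exp(−α(θ − β)))
logit(0.83) = ln(0.83/0.17) = 1.5856
β = θ − logit/(α) = 1.65 − 1.5856/2.2000 = 0.9293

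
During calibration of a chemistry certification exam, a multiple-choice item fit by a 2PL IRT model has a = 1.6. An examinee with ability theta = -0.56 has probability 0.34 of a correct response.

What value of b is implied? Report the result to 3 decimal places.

P(theta) = 1 / (1 + exp(−a(theta − b)))
logit(0.34) = ln(0.34/0.66) = -0.6633
b = theta − logit/(a) = -0.56 − (-0.6633)/1.6000 = -0.1454

-0.145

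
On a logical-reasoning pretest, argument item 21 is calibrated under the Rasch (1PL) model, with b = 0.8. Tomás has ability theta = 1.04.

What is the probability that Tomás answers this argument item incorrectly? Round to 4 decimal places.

0.4403

P(theta) = 1 / (1 + exp(−(theta − b)))
Exponent: (1.04 − 0.8) = 0.2400
1/(1 + e^{-0.2400}) = 0.5597
P = 0.5597
P(incorrect) = 1 − 0.5597 = 0.4403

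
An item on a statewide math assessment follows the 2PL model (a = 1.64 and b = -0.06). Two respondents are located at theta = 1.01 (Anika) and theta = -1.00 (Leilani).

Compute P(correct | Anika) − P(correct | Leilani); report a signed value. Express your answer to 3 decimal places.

P(theta) = 1 / (1 + exp(−a(theta − b)))
P(Anika) = 0.8526  [exponent 1.7548]
P(Leilani) = 0.1763  [exponent -1.5416]
Difference = 0.8526 − 0.1763 = 0.6763

0.676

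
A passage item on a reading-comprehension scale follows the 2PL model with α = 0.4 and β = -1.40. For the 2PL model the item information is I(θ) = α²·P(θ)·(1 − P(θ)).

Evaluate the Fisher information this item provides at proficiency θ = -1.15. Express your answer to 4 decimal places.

P = 1/(1+e^{-0.1000}) = 0.5250
P(1−P) = 0.5250 × 0.4750 = 0.2494
I = α² × P(1−P) = 0.4² × 0.2494 = 0.03990

0.0399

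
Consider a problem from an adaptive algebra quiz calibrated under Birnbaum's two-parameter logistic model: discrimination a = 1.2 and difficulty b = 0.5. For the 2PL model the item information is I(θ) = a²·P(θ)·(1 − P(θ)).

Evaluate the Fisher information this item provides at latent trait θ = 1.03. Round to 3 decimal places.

P = 1/(1+e^{-0.6360}) = 0.6538
P(1−P) = 0.6538 × 0.3462 = 0.2263
I = a² × P(1−P) = 1.2² × 0.2263 = 0.32592

0.326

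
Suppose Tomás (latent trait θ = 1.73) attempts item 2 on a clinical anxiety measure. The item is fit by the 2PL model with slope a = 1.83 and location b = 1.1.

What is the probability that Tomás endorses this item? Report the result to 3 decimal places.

P(θ) = 1 / (1 + exp(−a(θ − b)))
Exponent: 1.83 × (1.73 − 1.1) = 1.1529
1/(1 + e^{-1.1529}) = 0.7600

0.760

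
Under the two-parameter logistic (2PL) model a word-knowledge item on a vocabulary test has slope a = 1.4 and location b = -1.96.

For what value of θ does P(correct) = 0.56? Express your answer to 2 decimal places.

P(θ) = 1 / (1 + exp(−a(θ − b)))
logit = ln(0.5600/0.4400) = 0.2412
θ = b + logit/(a) = -1.96 + 0.2412/1.4000 = -1.7877

-1.79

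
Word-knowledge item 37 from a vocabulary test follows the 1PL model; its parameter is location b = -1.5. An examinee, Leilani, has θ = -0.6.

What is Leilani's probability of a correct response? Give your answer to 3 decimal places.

P(θ) = 1 / (1 + exp(−(θ − b)))
Exponent: (-0.6 − (-1.5)) = 0.9000
1/(1 + e^{-0.9000}) = 0.7109
P = 0.7109

0.711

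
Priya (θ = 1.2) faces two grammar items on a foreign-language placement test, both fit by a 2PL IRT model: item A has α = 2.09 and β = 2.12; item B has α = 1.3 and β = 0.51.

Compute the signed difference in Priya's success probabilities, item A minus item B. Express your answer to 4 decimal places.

-0.5828

P(θ) = 1 / (1 + exp(−α(θ − β)))
P_A = 0.1275
P_B = 0.7103
P_A − P_B = -0.5828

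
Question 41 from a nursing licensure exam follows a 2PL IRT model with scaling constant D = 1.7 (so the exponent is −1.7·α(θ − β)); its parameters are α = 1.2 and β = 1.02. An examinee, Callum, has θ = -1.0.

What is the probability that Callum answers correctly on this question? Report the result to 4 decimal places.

0.0160

P(θ) = 1 / (1 + exp(−D·α(θ − β)))
Exponent: 1.7 × 1.2 × (-1.0 − 1.02) = -4.1208
1/(1 + e^{4.1208}) = 0.0160
P = 0.0160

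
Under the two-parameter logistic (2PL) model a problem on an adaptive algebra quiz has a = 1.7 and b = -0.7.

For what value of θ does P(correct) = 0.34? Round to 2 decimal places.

-1.09

P(θ) = 1 / (1 + exp(−a(θ − b)))
logit = ln(0.3400/0.6600) = -0.6633
θ = b + logit/(a) = -0.7 + (-0.6633)/1.7000 = -1.0902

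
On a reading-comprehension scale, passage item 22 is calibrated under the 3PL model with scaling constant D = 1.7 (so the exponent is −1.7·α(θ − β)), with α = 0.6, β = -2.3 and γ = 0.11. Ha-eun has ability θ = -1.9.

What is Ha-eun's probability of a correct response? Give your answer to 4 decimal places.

0.6445

P(θ) = γ + (1 − γ) · 1 / (1 + exp(−D·α(θ − β)))
Exponent: 1.7 × 0.6 × (-1.9 − (-2.3)) = 0.4080
1/(1 + e^{-0.4080}) = 0.6006
P = 0.11 + 0.89 × 0.6006 = 0.6445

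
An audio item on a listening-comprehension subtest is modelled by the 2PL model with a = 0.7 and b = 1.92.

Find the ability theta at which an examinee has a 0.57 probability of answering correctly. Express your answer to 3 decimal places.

2.323

P(theta) = 1 / (1 + exp(−a(theta − b)))
logit = ln(0.5700/0.4300) = 0.2819
theta = b + logit/(a) = 1.92 + 0.2819/0.7000 = 2.3226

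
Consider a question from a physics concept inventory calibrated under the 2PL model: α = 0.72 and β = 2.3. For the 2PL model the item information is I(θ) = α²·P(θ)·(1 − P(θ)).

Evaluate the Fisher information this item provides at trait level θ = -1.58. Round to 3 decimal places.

0.028

P = 1/(1+e^{2.7936}) = 0.0577
P(1−P) = 0.0577 × 0.9423 = 0.0543
I = α² × P(1−P) = 0.72² × 0.0543 = 0.02817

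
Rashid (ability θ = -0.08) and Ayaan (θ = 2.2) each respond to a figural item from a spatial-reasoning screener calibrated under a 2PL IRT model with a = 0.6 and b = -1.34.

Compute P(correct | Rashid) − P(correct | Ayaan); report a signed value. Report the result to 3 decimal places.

P(θ) = 1 / (1 + exp(−a(θ − b)))
P(Rashid) = 0.6805  [exponent 0.7560]
P(Ayaan) = 0.8932  [exponent 2.1240]
Difference = 0.6805 − 0.8932 = -0.2127

-0.213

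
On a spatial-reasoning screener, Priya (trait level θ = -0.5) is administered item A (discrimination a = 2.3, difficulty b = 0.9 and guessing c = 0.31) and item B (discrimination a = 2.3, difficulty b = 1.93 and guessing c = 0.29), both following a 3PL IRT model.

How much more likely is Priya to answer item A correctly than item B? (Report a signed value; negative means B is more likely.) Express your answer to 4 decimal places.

P(θ) = c + (1 − c) · 1 / (1 + exp(−a(θ − b)))
P_A = 0.3365
P_B = 0.2926
P_A − P_B = 0.0439

0.0439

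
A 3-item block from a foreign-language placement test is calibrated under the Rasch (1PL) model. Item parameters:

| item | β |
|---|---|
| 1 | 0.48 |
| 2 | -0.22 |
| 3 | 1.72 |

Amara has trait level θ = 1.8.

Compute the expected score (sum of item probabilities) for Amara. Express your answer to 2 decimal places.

P(θ) = 1 / (1 + exp(−(θ − β)))
P_1 = 1/(1+e^{-1.3200}) = 0.7892
P_2 = 1/(1+e^{-2.0200}) = 0.8829
P_3 = 1/(1+e^{-0.0800}) = 0.5200
E[score] = 0.7892 + 0.8829 + 0.5200 = 2.1921

2.19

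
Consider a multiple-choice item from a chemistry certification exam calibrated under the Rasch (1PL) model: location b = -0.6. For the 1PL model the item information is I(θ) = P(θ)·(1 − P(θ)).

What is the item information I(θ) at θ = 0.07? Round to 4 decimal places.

0.2239

P = 1/(1+e^{-0.6700}) = 0.6615
P(1−P) = 0.6615 × 0.3385 = 0.2239
I = P(1−P) = 0.22392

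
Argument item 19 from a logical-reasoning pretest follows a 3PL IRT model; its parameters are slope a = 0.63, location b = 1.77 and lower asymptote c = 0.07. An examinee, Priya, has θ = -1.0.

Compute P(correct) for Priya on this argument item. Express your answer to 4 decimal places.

0.2083

P(θ) = c + (1 − c) · 1 / (1 + exp(−a(θ − b)))
Exponent: 0.63 × (-1.0 − 1.77) = -1.7451
1/(1 + e^{1.7451}) = 0.1487
P = 0.07 + 0.93 × 0.1487 = 0.2083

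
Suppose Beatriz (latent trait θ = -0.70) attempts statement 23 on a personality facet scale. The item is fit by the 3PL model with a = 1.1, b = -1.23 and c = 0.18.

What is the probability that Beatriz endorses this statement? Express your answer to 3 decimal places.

0.706

P(θ) = c + (1 − c) · 1 / (1 + exp(−a(θ − b)))
Exponent: 1.1 × (-0.70 − (-1.23)) = 0.5830
1/(1 + e^{-0.5830}) = 0.6418
P = 0.18 + 0.82 × 0.6418 = 0.7062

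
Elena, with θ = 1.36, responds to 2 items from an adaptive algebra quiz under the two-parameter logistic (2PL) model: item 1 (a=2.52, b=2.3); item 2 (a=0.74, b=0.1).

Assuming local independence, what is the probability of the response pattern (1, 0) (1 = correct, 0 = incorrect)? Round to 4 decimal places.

0.0242

P(θ) = 1 / (1 + exp(−a(θ − b)))
P_1 = 1/(1+e^{2.3688}) = 0.0856
P_2 = 1/(1+e^{-0.9324}) = 0.7176
L = P_1 × (1−P_2) = 0.0856 × 0.2824 = 0.02417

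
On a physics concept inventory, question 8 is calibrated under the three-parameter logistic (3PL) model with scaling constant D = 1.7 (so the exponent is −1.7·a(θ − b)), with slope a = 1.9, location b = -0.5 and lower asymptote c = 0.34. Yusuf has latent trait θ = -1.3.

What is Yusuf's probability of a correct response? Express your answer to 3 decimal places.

P(θ) = c + (1 − c) · 1 / (1 + exp(−D·a(θ − b)))
Exponent: 1.7 × 1.9 × (-1.3 − (-0.5)) = -2.5840
1/(1 + e^{2.5840}) = 0.0702
P = 0.34 + 0.66 × 0.0702 = 0.3863

0.386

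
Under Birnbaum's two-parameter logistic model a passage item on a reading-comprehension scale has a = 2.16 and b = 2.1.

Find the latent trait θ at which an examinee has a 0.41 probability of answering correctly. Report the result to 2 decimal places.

P(θ) = 1 / (1 + exp(−a(θ − b)))
logit = ln(0.4100/0.5900) = -0.3640
θ = b + logit/(a) = 2.1 + (-0.3640)/2.1600 = 1.9315

1.93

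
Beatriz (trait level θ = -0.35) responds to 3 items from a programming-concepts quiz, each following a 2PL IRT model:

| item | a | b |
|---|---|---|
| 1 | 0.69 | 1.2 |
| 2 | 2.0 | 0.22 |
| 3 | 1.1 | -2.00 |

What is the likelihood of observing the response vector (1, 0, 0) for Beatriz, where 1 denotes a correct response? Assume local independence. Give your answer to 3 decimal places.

0.027

P(θ) = 1 / (1 + exp(−a(θ − b)))
P_1 = 1/(1+e^{1.0695}) = 0.2555
P_2 = 1/(1+e^{1.1400}) = 0.2423
P_3 = 1/(1+e^{-1.8150}) = 0.8600
L = P_1 × (1−P_2) × (1−P_3) = 0.2555 × 0.7577 × 0.1400 = 0.02711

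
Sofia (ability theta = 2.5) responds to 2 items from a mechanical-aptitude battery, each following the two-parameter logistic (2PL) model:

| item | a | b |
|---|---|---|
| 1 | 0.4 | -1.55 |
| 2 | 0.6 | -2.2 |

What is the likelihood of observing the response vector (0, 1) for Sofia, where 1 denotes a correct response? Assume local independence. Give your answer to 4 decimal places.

P(theta) = 1 / (1 + exp(−a(theta − b)))
P_1 = 1/(1+e^{-1.6200}) = 0.8348
P_2 = 1/(1+e^{-2.8200}) = 0.9437
L = (1−P_1) × P_2 = 0.1652 × 0.9437 = 0.15591

0.1559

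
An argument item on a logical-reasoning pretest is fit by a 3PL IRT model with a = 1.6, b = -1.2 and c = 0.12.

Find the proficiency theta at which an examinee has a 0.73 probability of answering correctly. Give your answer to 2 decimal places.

-0.69

P(theta) = c + (1 − c) · 1 / (1 + exp(−a(theta − b)))
Remove guessing floor: (0.73 − 0.12)/(1 − 0.12) = 0.6932
logit = ln(0.6932/0.3068) = 0.8150
theta = b + logit/(a) = -1.2 + 0.8150/1.6000 = -0.6906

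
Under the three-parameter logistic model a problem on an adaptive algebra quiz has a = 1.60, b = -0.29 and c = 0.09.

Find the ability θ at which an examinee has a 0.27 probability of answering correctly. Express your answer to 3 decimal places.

-1.165

P(θ) = c + (1 − c) · 1 / (1 + exp(−a(θ − b)))
Remove guessing floor: (0.27 − 0.09)/(1 − 0.09) = 0.1978
logit = ln(0.1978/0.8022) = -1.4001
θ = b + logit/(a) = -0.29 + (-1.4001)/1.6000 = -1.1651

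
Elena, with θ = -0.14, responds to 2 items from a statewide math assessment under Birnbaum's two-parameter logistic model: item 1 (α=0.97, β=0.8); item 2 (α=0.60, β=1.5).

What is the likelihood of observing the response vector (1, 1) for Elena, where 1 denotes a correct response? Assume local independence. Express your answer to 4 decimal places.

0.0780

P(θ) = 1 / (1 + exp(−α(θ − β)))
P_1 = 1/(1+e^{0.9118}) = 0.2866
P_2 = 1/(1+e^{0.9840}) = 0.2721
L = P_1 × P_2 = 0.2866 × 0.2721 = 0.07799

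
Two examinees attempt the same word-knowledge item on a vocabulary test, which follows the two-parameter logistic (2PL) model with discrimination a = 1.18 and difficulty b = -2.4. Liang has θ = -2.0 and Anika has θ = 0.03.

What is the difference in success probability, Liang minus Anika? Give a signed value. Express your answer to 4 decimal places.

-0.3304

P(θ) = 1 / (1 + exp(−a(θ − b)))
P(Liang) = 0.6159  [exponent 0.4720]
P(Anika) = 0.9462  [exponent 2.8674]
Difference = 0.6159 − 0.9462 = -0.3304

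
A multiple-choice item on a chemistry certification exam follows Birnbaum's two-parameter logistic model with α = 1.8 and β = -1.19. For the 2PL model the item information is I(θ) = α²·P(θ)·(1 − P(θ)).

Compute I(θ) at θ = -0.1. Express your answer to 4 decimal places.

0.3501

P = 1/(1+e^{-1.9620}) = 0.8767
P(1−P) = 0.8767 × 0.1233 = 0.1081
I = α² × P(1−P) = 1.8² × 0.1081 = 0.35011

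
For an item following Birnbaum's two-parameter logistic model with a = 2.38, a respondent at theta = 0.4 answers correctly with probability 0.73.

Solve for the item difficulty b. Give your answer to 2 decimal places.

-0.02

P(theta) = 1 / (1 + exp(−a(theta − b)))
logit(0.73) = ln(0.73/0.27) = 0.9946
b = theta − logit/(a) = 0.4 − 0.9946/2.3800 = -0.0179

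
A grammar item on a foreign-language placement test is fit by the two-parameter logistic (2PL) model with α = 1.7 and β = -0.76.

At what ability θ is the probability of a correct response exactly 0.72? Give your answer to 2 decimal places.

-0.20

P(θ) = 1 / (1 + exp(−α(θ − β)))
logit = ln(0.7200/0.2800) = 0.9445
θ = β + logit/(α) = -0.76 + 0.9445/1.7000 = -0.2044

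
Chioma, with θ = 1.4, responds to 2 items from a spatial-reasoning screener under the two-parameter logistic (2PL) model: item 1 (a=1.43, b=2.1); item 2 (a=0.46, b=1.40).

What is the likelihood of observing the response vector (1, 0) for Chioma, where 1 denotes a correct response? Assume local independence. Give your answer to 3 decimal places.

P(θ) = 1 / (1 + exp(−a(θ − b)))
P_1 = 1/(1+e^{1.0010}) = 0.2687
P_2 = 1/(1+e^{0.0000}) = 0.5000
L = P_1 × (1−P_2) = 0.2687 × 0.5000 = 0.13437

0.134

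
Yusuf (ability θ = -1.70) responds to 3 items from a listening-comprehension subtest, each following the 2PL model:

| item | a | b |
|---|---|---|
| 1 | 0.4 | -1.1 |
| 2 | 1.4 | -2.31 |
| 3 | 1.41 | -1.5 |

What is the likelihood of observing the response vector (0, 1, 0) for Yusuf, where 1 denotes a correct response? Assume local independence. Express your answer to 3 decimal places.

0.224

P(θ) = 1 / (1 + exp(−a(θ − b)))
P_1 = 1/(1+e^{0.2400}) = 0.4403
P_2 = 1/(1+e^{-0.8540}) = 0.7014
P_3 = 1/(1+e^{0.2820}) = 0.4300
L = (1−P_1) × P_2 × (1−P_3) = 0.5597 × 0.7014 × 0.5700 = 0.22379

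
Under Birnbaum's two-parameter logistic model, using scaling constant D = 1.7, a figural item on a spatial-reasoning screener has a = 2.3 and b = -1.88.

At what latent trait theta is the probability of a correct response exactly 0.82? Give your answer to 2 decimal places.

-1.49

P(theta) = 1 / (1 + exp(−D·a(theta − b)))
logit = ln(0.8200/0.1800) = 1.5163
theta = b + logit/(1.7·a) = -1.88 + 1.5163/3.9100 = -1.4922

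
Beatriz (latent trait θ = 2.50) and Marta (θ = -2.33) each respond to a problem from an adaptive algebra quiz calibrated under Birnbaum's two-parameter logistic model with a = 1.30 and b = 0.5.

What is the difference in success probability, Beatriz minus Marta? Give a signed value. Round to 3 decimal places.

P(θ) = 1 / (1 + exp(−a(θ − b)))
P(Beatriz) = 0.9309  [exponent 2.6000]
P(Marta) = 0.0246  [exponent -3.6790]
Difference = 0.9309 − 0.0246 = 0.9062

0.906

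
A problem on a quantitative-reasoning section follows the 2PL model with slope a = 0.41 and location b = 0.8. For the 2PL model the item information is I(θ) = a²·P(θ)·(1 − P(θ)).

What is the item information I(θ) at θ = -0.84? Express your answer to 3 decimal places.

P = 1/(1+e^{0.6724}) = 0.3380
P(1−P) = 0.3380 × 0.6620 = 0.2237
I = a² × P(1−P) = 0.41² × 0.2237 = 0.03761

0.038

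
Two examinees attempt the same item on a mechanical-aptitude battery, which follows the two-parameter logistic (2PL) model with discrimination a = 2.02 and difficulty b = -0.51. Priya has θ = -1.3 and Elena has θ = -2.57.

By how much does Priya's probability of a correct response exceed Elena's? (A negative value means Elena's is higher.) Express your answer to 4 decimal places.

P(θ) = 1 / (1 + exp(−a(θ − b)))
P(Priya) = 0.1686  [exponent -1.5958]
P(Elena) = 0.0153  [exponent -4.1612]
Difference = 0.1686 − 0.0153 = 0.1532

0.1532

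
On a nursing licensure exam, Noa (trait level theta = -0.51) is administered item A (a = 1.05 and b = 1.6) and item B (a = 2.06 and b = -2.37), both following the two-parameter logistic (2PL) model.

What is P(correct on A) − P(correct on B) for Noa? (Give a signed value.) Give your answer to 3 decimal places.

P(theta) = 1 / (1 + exp(−a(theta − b)))
P_A = 0.0984
P_B = 0.9788
P_A − P_B = -0.8804

-0.880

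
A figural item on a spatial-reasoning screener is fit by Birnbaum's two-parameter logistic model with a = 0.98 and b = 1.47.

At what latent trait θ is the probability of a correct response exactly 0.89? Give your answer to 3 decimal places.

3.603

P(θ) = 1 / (1 + exp(−a(θ − b)))
logit = ln(0.8900/0.1100) = 2.0907
θ = b + logit/(a) = 1.47 + 2.0907/0.9800 = 3.6034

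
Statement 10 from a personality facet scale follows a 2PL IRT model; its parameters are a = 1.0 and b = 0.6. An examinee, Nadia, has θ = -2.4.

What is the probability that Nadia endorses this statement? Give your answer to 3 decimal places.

P(θ) = 1 / (1 + exp(−a(θ − b)))
Exponent: 1.0 × (-2.4 − 0.6) = -3.0000
1/(1 + e^{3.0000}) = 0.0474

0.047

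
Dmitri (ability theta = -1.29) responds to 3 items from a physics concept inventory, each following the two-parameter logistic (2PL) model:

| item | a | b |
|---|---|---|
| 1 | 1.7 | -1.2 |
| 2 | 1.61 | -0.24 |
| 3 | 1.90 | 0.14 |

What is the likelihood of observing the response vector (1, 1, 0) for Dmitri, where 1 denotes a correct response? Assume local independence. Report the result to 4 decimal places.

0.0675

P(theta) = 1 / (1 + exp(−a(theta − b)))
P_1 = 1/(1+e^{0.1530}) = 0.4618
P_2 = 1/(1+e^{1.6905}) = 0.1557
P_3 = 1/(1+e^{2.7170}) = 0.0620
L = P_1 × P_2 × (1−P_3) = 0.4618 × 0.1557 × 0.9380 = 0.06745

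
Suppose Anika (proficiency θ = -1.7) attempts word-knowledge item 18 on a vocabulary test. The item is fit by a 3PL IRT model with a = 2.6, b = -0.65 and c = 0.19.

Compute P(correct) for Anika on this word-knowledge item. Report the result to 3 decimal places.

0.240

P(θ) = c + (1 − c) · 1 / (1 + exp(−a(θ − b)))
Exponent: 2.6 × (-1.7 − (-0.65)) = -2.7300
1/(1 + e^{2.7300}) = 0.0612
P = 0.19 + 0.81 × 0.0612 = 0.2396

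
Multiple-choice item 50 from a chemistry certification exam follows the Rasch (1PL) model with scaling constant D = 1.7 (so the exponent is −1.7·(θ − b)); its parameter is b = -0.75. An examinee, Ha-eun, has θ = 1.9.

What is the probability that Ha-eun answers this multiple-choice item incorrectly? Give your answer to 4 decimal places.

P(θ) = 1 / (1 + exp(−D·(θ − b)))
Exponent: 1.7 × (1.9 − (-0.75)) = 4.5050
1/(1 + e^{-4.5050}) = 0.9891
P = 0.9891
P(incorrect) = 1 − 0.9891 = 0.0109

0.0109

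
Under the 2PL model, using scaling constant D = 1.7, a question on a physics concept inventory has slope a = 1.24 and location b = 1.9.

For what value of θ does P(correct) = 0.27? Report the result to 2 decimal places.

1.43

P(θ) = 1 / (1 + exp(−D·a(θ − b)))
logit = ln(0.2700/0.7300) = -0.9946
θ = b + logit/(1.7·a) = 1.9 + (-0.9946)/2.1080 = 1.4282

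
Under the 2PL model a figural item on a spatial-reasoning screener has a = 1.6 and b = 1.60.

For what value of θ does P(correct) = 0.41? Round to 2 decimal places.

1.37

P(θ) = 1 / (1 + exp(−a(θ − b)))
logit = ln(0.4100/0.5900) = -0.3640
θ = b + logit/(a) = 1.60 + (-0.3640)/1.6000 = 1.3725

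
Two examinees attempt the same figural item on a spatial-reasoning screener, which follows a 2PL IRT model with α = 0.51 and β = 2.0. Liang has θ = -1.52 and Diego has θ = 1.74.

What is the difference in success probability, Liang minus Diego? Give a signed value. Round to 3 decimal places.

-0.324

P(θ) = 1 / (1 + exp(−α(θ − β)))
P(Liang) = 0.1424  [exponent -1.7952]
P(Diego) = 0.4669  [exponent -0.1326]
Difference = 0.1424 − 0.4669 = -0.3245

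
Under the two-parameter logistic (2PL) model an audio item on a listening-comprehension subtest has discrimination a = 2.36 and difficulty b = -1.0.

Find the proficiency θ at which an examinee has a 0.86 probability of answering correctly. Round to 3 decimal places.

-0.231

P(θ) = 1 / (1 + exp(−a(θ − b)))
logit = ln(0.8600/0.1400) = 1.8153
θ = b + logit/(a) = -1.0 + 1.8153/2.3600 = -0.2308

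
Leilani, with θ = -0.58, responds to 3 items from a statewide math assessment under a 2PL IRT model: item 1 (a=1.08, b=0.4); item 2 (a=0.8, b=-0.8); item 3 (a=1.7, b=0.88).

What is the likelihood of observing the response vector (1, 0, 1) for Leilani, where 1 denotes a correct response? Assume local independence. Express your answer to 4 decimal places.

P(θ) = 1 / (1 + exp(−a(θ − b)))
P_1 = 1/(1+e^{1.0584}) = 0.2576
P_2 = 1/(1+e^{-0.1760}) = 0.5439
P_3 = 1/(1+e^{2.4820}) = 0.0771
L = P_1 × (1−P_2) × P_3 = 0.2576 × 0.4561 × 0.0771 = 0.00906

0.0091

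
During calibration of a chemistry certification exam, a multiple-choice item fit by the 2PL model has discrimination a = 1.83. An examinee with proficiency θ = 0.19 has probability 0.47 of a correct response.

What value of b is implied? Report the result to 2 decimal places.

0.26

P(θ) = 1 / (1 + exp(−a(θ − b)))
logit(0.47) = ln(0.47/0.53) = -0.1201
b = θ − logit/(a) = 0.19 − (-0.1201)/1.8300 = 0.2557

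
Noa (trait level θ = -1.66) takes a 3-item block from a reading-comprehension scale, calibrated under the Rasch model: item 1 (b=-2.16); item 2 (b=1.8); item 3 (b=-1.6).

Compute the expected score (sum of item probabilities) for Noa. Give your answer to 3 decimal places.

1.138

P(θ) = 1 / (1 + exp(−(θ − b)))
P_1 = 1/(1+e^{-0.5000}) = 0.6225
P_2 = 1/(1+e^{3.4600}) = 0.0305
P_3 = 1/(1+e^{0.0600}) = 0.4850
E[score] = 0.6225 + 0.0305 + 0.4850 = 1.1379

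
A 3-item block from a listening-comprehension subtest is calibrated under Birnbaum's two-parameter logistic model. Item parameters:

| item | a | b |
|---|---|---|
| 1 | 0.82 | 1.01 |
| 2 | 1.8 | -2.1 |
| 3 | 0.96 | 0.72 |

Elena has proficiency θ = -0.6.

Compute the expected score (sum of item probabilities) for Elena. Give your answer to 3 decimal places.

P(θ) = 1 / (1 + exp(−a(θ − b)))
P_1 = 1/(1+e^{1.3202}) = 0.2108
P_2 = 1/(1+e^{-2.7000}) = 0.9370
P_3 = 1/(1+e^{1.2672}) = 0.2197
E[score] = 0.2108 + 0.9370 + 0.2197 = 1.3675

1.368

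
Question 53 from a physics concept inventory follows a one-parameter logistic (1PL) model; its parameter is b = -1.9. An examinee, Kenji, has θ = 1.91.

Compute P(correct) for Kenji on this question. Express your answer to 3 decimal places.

P(θ) = 1 / (1 + exp(−(θ − b)))
Exponent: (1.91 − (-1.9)) = 3.8100
1/(1 + e^{-3.8100}) = 0.9783
P = 0.9783

0.978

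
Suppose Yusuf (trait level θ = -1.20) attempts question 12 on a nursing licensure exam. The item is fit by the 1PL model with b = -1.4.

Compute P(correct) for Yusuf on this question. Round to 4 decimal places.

P(θ) = 1 / (1 + exp(−(θ − b)))
Exponent: (-1.20 − (-1.4)) = 0.2000
1/(1 + e^{-0.2000}) = 0.5498
P = 0.5498

0.5498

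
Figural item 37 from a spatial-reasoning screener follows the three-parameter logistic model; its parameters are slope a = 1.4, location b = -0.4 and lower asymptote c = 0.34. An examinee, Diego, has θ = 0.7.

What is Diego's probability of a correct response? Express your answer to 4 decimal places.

0.8835

P(θ) = c + (1 − c) · 1 / (1 + exp(−a(θ − b)))
Exponent: 1.4 × (0.7 − (-0.4)) = 1.5400
1/(1 + e^{-1.5400}) = 0.8235
P = 0.34 + 0.66 × 0.8235 = 0.8835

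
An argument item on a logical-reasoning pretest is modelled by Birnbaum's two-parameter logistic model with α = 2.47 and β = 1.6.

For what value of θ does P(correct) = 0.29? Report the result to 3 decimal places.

1.237

P(θ) = 1 / (1 + exp(−α(θ − β)))
logit = ln(0.2900/0.7100) = -0.8954
θ = β + logit/(α) = 1.6 + (-0.8954)/2.4700 = 1.2375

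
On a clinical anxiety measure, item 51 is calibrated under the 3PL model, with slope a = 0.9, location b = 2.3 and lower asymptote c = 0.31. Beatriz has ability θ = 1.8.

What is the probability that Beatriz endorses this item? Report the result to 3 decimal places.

P(θ) = c + (1 − c) · 1 / (1 + exp(−a(θ − b)))
Exponent: 0.9 × (1.8 − 2.3) = -0.4500
1/(1 + e^{0.4500}) = 0.3894
P = 0.31 + 0.69 × 0.3894 = 0.5787

0.579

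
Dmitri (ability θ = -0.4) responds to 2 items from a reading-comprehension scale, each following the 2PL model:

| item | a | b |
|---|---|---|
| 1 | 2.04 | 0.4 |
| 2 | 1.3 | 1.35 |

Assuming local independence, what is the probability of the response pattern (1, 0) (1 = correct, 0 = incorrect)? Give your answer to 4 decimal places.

0.1483

P(θ) = 1 / (1 + exp(−a(θ − b)))
P_1 = 1/(1+e^{1.6320}) = 0.1636
P_2 = 1/(1+e^{2.2750}) = 0.0932
L = P_1 × (1−P_2) = 0.1636 × 0.9068 = 0.14831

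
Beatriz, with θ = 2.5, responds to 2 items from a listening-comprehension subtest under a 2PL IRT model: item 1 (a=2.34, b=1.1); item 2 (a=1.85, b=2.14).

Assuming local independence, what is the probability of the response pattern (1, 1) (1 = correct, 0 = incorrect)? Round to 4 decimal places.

P(θ) = 1 / (1 + exp(−a(θ − b)))
P_1 = 1/(1+e^{-3.2760}) = 0.9636
P_2 = 1/(1+e^{-0.6660}) = 0.6606
L = P_1 × P_2 = 0.9636 × 0.6606 = 0.63656

0.6366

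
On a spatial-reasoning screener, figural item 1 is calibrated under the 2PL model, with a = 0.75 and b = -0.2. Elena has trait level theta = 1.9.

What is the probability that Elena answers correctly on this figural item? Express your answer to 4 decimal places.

0.8285

P(theta) = 1 / (1 + exp(−a(theta − b)))
Exponent: 0.75 × (1.9 − (-0.2)) = 1.5750
1/(1 + e^{-1.5750}) = 0.8285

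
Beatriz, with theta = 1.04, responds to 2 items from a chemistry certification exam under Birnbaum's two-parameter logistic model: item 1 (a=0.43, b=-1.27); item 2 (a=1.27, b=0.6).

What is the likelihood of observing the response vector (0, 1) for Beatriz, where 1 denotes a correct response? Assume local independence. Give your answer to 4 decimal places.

P(theta) = 1 / (1 + exp(−a(theta − b)))
P_1 = 1/(1+e^{-0.9933}) = 0.7297
P_2 = 1/(1+e^{-0.5588}) = 0.6362
L = (1−P_1) × P_2 = 0.2703 × 0.6362 = 0.17193

0.1719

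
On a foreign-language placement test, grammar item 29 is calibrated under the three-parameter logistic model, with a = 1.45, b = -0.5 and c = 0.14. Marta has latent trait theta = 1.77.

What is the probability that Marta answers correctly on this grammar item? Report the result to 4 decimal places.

0.9692

P(theta) = c + (1 − c) · 1 / (1 + exp(−a(theta − b)))
Exponent: 1.45 × (1.77 − (-0.5)) = 3.2915
1/(1 + e^{-3.2915}) = 0.9641
P = 0.14 + 0.86 × 0.9641 = 0.9692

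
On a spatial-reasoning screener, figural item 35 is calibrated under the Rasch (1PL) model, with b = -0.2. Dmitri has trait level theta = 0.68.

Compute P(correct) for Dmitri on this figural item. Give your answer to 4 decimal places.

P(theta) = 1 / (1 + exp(−(theta − b)))
Exponent: (0.68 − (-0.2)) = 0.8800
1/(1 + e^{-0.8800}) = 0.7068
P = 0.7068

0.7068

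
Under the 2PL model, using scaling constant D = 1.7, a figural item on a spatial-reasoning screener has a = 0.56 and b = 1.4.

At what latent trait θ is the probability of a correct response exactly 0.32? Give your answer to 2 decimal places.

0.61

P(θ) = 1 / (1 + exp(−D·a(θ − b)))
logit = ln(0.3200/0.6800) = -0.7538
θ = b + logit/(1.7·a) = 1.4 + (-0.7538)/0.9520 = 0.6082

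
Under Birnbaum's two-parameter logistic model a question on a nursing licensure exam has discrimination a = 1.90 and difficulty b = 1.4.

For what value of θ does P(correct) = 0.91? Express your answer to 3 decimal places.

P(θ) = 1 / (1 + exp(−a(θ − b)))
logit = ln(0.9100/0.0900) = 2.3136
θ = b + logit/(a) = 1.4 + 2.3136/1.9000 = 2.6177

2.618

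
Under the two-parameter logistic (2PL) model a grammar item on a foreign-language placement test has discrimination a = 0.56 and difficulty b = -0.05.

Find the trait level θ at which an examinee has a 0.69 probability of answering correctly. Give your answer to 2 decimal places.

P(θ) = 1 / (1 + exp(−a(θ − b)))
logit = ln(0.6900/0.3100) = 0.8001
θ = b + logit/(a) = -0.05 + 0.8001/0.5600 = 1.3788

1.38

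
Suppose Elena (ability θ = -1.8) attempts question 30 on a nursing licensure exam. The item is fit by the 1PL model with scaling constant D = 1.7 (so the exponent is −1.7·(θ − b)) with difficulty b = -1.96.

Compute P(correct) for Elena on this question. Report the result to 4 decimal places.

0.5676

P(θ) = 1 / (1 + exp(−D·(θ − b)))
Exponent: 1.7 × (-1.8 − (-1.96)) = 0.2720
1/(1 + e^{-0.2720}) = 0.5676
P = 0.5676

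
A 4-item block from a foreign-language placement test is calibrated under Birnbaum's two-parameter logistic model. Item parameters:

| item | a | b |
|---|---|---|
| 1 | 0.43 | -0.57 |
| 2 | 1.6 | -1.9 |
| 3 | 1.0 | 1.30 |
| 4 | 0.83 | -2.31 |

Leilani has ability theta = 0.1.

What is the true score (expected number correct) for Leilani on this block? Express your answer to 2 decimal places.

P(theta) = 1 / (1 + exp(−a(theta − b)))
P_1 = 1/(1+e^{-0.2881}) = 0.5715
P_2 = 1/(1+e^{-3.2000}) = 0.9608
P_3 = 1/(1+e^{1.2000}) = 0.2315
P_4 = 1/(1+e^{-2.0003}) = 0.8808
E[score] = 0.5715 + 0.9608 + 0.2315 + 0.8808 = 2.6447

2.64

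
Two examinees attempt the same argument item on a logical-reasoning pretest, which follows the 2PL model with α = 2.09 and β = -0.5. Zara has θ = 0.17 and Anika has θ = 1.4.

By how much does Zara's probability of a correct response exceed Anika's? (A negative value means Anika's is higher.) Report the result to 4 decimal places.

P(θ) = 1 / (1 + exp(−α(θ − β)))
P(Zara) = 0.8022  [exponent 1.4003]
P(Anika) = 0.9815  [exponent 3.9710]
Difference = 0.8022 − 0.9815 = -0.1793

-0.1793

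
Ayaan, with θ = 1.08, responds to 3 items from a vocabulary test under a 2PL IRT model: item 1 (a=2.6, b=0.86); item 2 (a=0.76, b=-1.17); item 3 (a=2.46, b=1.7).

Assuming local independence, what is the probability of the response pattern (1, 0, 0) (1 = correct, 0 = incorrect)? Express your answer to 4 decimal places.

0.0804

P(θ) = 1 / (1 + exp(−a(θ − b)))
P_1 = 1/(1+e^{-0.5720}) = 0.6392
P_2 = 1/(1+e^{-1.7100}) = 0.8468
P_3 = 1/(1+e^{1.5252}) = 0.1787
L = P_1 × (1−P_2) × (1−P_3) = 0.6392 × 0.1532 × 0.8213 = 0.08041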